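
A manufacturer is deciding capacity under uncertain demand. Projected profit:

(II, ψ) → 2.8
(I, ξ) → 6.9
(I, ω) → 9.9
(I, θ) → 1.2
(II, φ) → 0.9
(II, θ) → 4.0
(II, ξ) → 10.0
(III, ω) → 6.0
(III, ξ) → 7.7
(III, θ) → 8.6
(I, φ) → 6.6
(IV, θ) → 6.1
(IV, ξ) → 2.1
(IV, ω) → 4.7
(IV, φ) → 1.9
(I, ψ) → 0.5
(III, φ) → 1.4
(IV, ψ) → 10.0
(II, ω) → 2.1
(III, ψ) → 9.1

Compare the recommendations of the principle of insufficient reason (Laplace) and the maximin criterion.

laplace → III; maximin → IV (disagree)

Row averages: I=5.02, II=3.96, III=6.56, IV=4.96
Highest average = 6.56 → III.
Row minima: I=0.5, II=0.9, III=1.4, IV=1.9
Best worst-case = 1.9 → IV.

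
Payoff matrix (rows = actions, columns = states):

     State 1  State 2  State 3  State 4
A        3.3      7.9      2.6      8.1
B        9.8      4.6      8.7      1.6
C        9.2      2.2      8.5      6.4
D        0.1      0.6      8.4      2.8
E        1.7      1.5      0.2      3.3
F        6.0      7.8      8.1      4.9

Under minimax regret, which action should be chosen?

F

Column bests: State 1=9.8, State 2=7.9, State 3=8.7, State 4=8.1.
A regrets: 6.5, 0.0, 6.1, 0.0 → max 6.5
B regrets: 0.0, 3.3, 0.0, 6.5 → max 6.5
C regrets: 0.6, 5.7, 0.2, 1.7 → max 5.7
D regrets: 9.7, 7.3, 0.3, 5.3 → max 9.7
E regrets: 8.1, 6.4, 8.5, 4.8 → max 8.5
F regrets: 3.8, 0.1, 0.6, 3.2 → max 3.8
Smallest max regret = 3.8 → F.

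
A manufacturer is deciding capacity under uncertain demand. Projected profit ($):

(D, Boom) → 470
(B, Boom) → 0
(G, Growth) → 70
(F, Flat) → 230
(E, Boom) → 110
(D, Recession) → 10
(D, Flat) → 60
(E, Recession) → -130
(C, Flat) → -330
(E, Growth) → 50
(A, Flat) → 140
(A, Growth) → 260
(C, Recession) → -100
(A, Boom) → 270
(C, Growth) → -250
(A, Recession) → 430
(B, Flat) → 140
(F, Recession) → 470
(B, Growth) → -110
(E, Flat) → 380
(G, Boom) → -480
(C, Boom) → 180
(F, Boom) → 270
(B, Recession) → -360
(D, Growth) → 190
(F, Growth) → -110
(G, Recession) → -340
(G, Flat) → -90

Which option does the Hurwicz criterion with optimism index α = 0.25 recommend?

A

A: 0.25·430 + 0.75·140 = 212.5
B: 0.25·140 + 0.75·(-360) = -235
C: 0.25·180 + 0.75·(-330) = -202.5
D: 0.25·470 + 0.75·10 = 125
E: 0.25·380 + 0.75·(-130) = -2.5
F: 0.25·470 + 0.75·(-110) = 35
G: 0.25·70 + 0.75·(-480) = -342.5
Highest Hurwicz score = 212.5 → A.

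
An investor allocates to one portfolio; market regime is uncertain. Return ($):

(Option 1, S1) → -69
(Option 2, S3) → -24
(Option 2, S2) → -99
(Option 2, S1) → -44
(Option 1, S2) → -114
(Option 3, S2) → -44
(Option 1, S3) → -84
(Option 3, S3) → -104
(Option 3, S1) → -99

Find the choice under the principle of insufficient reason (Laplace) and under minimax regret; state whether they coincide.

laplace → Option 2; minimax regret → Option 2 (agree)

Row averages: Option 1=-89, Option 2=-167/3, Option 3=-247/3
Highest average = -167/3 → Option 2.
Column bests: S1=-44, S2=-44, S3=-24.
Option 1 regrets: 25, 70, 60 → max 70
Option 2 regrets: 0, 55, 0 → max 55
Option 3 regrets: 55, 0, 80 → max 80
Smallest max regret = 55 → Option 2.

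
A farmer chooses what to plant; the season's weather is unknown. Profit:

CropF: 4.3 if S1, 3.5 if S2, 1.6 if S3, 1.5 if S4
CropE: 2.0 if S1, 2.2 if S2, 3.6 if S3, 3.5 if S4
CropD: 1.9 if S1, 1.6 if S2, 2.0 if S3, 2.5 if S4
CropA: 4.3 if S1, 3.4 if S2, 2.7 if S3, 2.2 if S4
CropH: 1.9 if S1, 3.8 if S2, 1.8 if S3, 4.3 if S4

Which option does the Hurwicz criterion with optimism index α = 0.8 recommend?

CropF: 0.8·4.3 + 0.2·1.5 = 3.74
CropE: 0.8·3.6 + 0.2·2.0 = 3.28
CropD: 0.8·2.5 + 0.2·1.6 = 2.32
CropA: 0.8·4.3 + 0.2·2.2 = 3.88
CropH: 0.8·4.3 + 0.2·1.8 = 3.8
Highest Hurwicz score = 3.88 → CropA.

CropA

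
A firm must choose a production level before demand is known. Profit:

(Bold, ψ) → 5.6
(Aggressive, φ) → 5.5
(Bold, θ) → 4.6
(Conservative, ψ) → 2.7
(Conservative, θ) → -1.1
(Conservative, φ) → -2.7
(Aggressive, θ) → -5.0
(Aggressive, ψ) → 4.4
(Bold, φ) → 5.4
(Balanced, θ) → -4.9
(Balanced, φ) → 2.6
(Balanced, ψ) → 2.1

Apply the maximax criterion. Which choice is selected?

Row maxima: Conservative=2.7, Balanced=2.6, Aggressive=5.5, Bold=5.6
Best best-case = 5.6 → Bold.

Bold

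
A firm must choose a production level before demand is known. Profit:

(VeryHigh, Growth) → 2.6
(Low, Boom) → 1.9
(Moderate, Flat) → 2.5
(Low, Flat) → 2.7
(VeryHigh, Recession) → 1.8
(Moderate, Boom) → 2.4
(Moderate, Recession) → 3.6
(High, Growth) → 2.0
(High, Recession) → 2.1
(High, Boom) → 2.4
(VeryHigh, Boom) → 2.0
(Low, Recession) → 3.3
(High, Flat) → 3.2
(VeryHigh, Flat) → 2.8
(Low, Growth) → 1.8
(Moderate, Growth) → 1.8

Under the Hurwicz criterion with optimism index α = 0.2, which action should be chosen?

High

Low: 0.2·3.3 + 0.8·1.8 = 2.1
Moderate: 0.2·3.6 + 0.8·1.8 = 2.16
High: 0.2·3.2 + 0.8·2.0 = 2.24
VeryHigh: 0.2·2.8 + 0.8·1.8 = 2
Highest Hurwicz score = 2.24 → High.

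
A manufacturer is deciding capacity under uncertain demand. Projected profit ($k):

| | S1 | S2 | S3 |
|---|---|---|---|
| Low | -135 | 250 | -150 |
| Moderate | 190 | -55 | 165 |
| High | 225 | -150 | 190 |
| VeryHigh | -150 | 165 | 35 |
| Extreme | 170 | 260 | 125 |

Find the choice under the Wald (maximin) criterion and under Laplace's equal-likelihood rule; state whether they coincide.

maximin → Extreme; laplace → Extreme (agree)

Row minima: Low=-150, Moderate=-55, High=-150, VeryHigh=-150, Extreme=125
Best worst-case = 125 → Extreme.
Row averages: Low=-35/3, Moderate=100, High=265/3, VeryHigh=50/3, Extreme=185
Highest average = 185 → Extreme.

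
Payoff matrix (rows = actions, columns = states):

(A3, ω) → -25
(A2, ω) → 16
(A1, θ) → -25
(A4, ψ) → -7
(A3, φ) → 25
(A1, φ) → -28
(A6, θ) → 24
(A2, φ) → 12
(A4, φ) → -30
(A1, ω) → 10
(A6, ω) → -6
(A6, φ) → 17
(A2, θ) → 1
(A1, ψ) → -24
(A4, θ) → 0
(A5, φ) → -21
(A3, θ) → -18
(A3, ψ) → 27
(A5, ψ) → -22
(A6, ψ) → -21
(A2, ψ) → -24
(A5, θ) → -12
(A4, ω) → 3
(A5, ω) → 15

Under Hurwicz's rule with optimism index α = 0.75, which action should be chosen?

A3

A1: 0.75·10 + 0.25·(-28) = 0.5
A2: 0.75·16 + 0.25·(-24) = 6
A3: 0.75·27 + 0.25·(-25) = 14
A4: 0.75·3 + 0.25·(-30) = -5.25
A5: 0.75·15 + 0.25·(-22) = 5.75
A6: 0.75·24 + 0.25·(-21) = 12.75
Highest Hurwicz score = 14 → A3.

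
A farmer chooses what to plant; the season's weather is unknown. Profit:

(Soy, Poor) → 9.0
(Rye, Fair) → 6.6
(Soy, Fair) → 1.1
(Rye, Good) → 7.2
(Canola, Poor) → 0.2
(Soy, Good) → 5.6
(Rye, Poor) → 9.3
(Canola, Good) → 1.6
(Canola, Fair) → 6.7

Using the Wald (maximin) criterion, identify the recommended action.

Rye

Row minima: Rye=6.6, Soy=1.1, Canola=0.2
Best worst-case = 6.6 → Rye.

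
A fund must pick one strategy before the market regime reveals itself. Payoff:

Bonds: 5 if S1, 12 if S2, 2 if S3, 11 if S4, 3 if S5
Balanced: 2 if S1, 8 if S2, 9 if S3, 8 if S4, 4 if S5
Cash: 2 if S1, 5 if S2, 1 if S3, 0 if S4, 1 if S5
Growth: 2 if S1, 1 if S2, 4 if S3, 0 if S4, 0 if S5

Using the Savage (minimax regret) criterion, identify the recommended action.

Balanced

Column bests: S1=5, S2=12, S3=9, S4=11, S5=4.
Bonds regrets: 0, 0, 7, 0, 1 → max 7
Balanced regrets: 3, 4, 0, 3, 0 → max 4
Cash regrets: 3, 7, 8, 11, 3 → max 11
Growth regrets: 3, 11, 5, 11, 4 → max 11
Smallest max regret = 4 → Balanced.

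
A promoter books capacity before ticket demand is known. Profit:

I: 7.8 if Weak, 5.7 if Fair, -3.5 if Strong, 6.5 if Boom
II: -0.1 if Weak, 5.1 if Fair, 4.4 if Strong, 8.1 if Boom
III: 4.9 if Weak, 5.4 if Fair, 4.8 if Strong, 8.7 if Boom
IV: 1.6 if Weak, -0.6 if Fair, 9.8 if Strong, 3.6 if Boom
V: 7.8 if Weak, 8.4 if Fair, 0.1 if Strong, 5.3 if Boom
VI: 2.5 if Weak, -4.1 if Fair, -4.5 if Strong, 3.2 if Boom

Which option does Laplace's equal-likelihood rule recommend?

Row averages: I=4.125, II=4.375, III=5.95, IV=3.6, V=5.4, VI=-0.725
Highest average = 5.95 → III.

III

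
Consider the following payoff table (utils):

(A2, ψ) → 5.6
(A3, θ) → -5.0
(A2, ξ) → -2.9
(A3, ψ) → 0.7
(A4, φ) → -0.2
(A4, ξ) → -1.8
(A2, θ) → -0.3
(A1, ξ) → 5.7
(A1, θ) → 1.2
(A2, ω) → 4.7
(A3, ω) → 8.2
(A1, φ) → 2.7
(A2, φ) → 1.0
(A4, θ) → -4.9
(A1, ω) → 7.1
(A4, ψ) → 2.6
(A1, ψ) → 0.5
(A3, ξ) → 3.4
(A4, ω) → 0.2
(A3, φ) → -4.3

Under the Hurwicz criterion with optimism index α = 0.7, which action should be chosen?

A1: 0.7·7.1 + 0.3·0.5 = 5.12
A2: 0.7·5.6 + 0.3·(-2.9) = 3.05
A3: 0.7·8.2 + 0.3·(-5.0) = 4.24
A4: 0.7·2.6 + 0.3·(-4.9) = 0.35
Highest Hurwicz score = 5.12 → A1.

A1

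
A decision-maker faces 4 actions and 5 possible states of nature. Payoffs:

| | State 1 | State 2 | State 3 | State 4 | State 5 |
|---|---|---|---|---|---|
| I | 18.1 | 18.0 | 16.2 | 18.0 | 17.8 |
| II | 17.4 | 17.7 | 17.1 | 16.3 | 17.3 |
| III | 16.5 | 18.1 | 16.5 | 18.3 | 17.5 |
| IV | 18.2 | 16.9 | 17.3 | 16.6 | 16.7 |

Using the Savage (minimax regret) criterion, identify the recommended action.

I

Column bests: State 1=18.2, State 2=18.1, State 3=17.3, State 4=18.3, State 5=17.8.
I regrets: 0.1, 0.1, 1.1, 0.3, 0.0 → max 1.1
II regrets: 0.8, 0.4, 0.2, 2.0, 0.5 → max 2.0
III regrets: 1.7, 0.0, 0.8, 0.0, 0.3 → max 1.7
IV regrets: 0.0, 1.2, 0.0, 1.7, 1.1 → max 1.7
Smallest max regret = 1.1 → I.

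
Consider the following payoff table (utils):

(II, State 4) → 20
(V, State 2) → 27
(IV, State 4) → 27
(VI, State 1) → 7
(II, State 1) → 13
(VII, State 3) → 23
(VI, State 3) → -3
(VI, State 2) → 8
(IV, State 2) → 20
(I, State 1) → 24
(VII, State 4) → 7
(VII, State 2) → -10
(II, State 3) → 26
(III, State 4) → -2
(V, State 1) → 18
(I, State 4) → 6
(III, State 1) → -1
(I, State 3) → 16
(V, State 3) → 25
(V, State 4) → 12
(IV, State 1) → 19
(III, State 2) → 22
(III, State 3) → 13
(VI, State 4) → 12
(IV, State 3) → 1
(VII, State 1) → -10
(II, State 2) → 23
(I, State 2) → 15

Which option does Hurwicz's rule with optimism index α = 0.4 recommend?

II

I: 0.4·24 + 0.6·6 = 13.2
II: 0.4·26 + 0.6·13 = 18.2
III: 0.4·22 + 0.6·(-2) = 7.6
IV: 0.4·27 + 0.6·1 = 11.4
V: 0.4·27 + 0.6·12 = 18
VI: 0.4·12 + 0.6·(-3) = 3
VII: 0.4·23 + 0.6·(-10) = 3.2
Highest Hurwicz score = 18.2 → II.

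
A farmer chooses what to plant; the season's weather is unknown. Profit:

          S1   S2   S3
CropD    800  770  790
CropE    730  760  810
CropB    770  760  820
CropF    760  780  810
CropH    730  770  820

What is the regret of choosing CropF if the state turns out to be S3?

Best payoff under S3 is 820.
Regret = 820 − 810 = 10.

10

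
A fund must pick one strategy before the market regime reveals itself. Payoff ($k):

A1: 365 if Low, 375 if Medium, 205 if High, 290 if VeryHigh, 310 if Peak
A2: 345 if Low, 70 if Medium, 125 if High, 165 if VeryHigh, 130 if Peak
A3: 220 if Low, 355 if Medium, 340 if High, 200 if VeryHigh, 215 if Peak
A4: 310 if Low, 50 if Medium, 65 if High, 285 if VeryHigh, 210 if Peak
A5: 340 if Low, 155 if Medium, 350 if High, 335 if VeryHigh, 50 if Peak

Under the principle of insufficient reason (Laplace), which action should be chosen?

A1

Row averages: A1=309, A2=167, A3=266, A4=184, A5=246
Highest average = 309 → A1.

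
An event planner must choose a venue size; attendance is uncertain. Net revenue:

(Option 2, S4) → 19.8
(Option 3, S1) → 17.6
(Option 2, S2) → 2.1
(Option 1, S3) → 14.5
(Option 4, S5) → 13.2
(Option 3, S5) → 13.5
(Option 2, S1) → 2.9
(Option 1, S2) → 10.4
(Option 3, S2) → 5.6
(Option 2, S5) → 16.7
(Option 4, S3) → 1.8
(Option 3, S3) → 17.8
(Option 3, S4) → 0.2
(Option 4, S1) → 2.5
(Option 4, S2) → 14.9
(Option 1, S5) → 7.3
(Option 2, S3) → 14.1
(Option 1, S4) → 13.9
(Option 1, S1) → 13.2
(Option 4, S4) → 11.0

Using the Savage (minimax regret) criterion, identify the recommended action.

Option 1

Column bests: S1=17.6, S2=14.9, S3=17.8, S4=19.8, S5=16.7.
Option 1 regrets: 4.4, 4.5, 3.3, 5.9, 9.4 → max 9.4
Option 2 regrets: 14.7, 12.8, 3.7, 0.0, 0.0 → max 14.7
Option 3 regrets: 0.0, 9.3, 0.0, 19.6, 3.2 → max 19.6
Option 4 regrets: 15.1, 0.0, 16.0, 8.8, 3.5 → max 16.0
Smallest max regret = 9.4 → Option 1.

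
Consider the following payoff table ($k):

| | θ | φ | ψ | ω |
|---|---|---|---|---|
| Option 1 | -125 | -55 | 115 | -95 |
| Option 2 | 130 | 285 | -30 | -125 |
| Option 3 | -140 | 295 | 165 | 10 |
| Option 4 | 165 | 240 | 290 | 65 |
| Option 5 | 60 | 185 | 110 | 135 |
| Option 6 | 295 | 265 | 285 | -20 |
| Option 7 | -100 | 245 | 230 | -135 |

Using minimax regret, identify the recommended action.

Column bests: θ=295, φ=295, ψ=290, ω=135.
Option 1 regrets: 420, 350, 175, 230 → max 420
Option 2 regrets: 165, 10, 320, 260 → max 320
Option 3 regrets: 435, 0, 125, 125 → max 435
Option 4 regrets: 130, 55, 0, 70 → max 130
Option 5 regrets: 235, 110, 180, 0 → max 235
Option 6 regrets: 0, 30, 5, 155 → max 155
Option 7 regrets: 395, 50, 60, 270 → max 395
Smallest max regret = 130 → Option 4.

Option 4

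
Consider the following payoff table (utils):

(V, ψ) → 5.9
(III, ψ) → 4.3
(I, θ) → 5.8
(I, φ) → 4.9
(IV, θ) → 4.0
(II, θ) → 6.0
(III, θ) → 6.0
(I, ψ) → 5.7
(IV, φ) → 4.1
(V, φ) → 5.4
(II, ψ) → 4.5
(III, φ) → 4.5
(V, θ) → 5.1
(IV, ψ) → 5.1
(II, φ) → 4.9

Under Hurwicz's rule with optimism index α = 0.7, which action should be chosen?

V

I: 0.7·5.8 + 0.3·4.9 = 5.53
II: 0.7·6.0 + 0.3·4.5 = 5.55
III: 0.7·6.0 + 0.3·4.3 = 5.49
IV: 0.7·5.1 + 0.3·4.0 = 4.77
V: 0.7·5.9 + 0.3·5.1 = 5.66
Highest Hurwicz score = 5.66 → V.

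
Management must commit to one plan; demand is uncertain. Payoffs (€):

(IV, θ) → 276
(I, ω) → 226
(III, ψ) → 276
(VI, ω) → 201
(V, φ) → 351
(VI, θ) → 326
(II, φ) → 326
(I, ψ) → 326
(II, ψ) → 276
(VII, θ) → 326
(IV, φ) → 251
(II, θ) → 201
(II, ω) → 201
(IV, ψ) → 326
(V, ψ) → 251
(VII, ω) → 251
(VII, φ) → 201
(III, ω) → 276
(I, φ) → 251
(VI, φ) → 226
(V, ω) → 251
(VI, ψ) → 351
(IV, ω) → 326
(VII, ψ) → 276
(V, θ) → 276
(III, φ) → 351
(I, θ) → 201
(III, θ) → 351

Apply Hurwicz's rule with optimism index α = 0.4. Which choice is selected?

III

I: 0.4·326 + 0.6·201 = 251
II: 0.4·326 + 0.6·201 = 251
III: 0.4·351 + 0.6·276 = 306
IV: 0.4·326 + 0.6·251 = 281
V: 0.4·351 + 0.6·251 = 291
VI: 0.4·351 + 0.6·201 = 261
VII: 0.4·326 + 0.6·201 = 251
Highest Hurwicz score = 306 → III.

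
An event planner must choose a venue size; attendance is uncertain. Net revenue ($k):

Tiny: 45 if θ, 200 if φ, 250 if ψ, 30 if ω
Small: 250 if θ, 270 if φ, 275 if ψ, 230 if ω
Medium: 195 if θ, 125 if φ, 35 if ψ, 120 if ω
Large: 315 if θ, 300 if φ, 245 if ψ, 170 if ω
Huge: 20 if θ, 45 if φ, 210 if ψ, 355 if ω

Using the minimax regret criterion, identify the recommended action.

Column bests: θ=315, φ=300, ψ=275, ω=355.
Tiny regrets: 270, 100, 25, 325 → max 325
Small regrets: 65, 30, 0, 125 → max 125
Medium regrets: 120, 175, 240, 235 → max 240
Large regrets: 0, 0, 30, 185 → max 185
Huge regrets: 295, 255, 65, 0 → max 295
Smallest max regret = 125 → Small.

Small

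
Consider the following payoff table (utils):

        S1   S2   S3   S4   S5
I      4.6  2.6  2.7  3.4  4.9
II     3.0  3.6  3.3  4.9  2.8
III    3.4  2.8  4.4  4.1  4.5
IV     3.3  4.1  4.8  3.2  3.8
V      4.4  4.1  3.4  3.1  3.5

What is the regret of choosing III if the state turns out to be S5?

0.4

Best payoff under S5 is 4.9.
Regret = 4.9 − 4.5 = 0.4.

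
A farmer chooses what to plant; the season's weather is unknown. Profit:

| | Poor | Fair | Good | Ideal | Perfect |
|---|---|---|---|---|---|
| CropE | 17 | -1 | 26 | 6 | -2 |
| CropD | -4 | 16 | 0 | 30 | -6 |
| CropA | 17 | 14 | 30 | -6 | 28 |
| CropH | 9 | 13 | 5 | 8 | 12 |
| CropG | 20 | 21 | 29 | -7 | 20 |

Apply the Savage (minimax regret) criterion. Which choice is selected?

CropH

Column bests: Poor=20, Fair=21, Good=30, Ideal=30, Perfect=28.
CropE regrets: 3, 22, 4, 24, 30 → max 30
CropD regrets: 24, 5, 30, 0, 34 → max 34
CropA regrets: 3, 7, 0, 36, 0 → max 36
CropH regrets: 11, 8, 25, 22, 16 → max 25
CropG regrets: 0, 0, 1, 37, 8 → max 37
Smallest max regret = 25 → CropH.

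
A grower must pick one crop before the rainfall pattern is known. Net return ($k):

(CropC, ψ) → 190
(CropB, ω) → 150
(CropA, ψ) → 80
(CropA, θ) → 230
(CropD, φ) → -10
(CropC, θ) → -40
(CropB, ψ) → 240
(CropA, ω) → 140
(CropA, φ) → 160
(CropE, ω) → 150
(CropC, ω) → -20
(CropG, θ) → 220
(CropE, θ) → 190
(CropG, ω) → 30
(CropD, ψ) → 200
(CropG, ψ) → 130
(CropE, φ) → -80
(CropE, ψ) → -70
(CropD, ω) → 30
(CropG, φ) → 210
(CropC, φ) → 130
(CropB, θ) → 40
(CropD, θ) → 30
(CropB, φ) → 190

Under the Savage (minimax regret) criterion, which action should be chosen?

Column bests: θ=230, φ=210, ψ=240, ω=150.
CropA regrets: 0, 50, 160, 10 → max 160
CropD regrets: 200, 220, 40, 120 → max 220
CropB regrets: 190, 20, 0, 0 → max 190
CropC regrets: 270, 80, 50, 170 → max 270
CropE regrets: 40, 290, 310, 0 → max 310
CropG regrets: 10, 0, 110, 120 → max 120
Smallest max regret = 120 → CropG.

CropG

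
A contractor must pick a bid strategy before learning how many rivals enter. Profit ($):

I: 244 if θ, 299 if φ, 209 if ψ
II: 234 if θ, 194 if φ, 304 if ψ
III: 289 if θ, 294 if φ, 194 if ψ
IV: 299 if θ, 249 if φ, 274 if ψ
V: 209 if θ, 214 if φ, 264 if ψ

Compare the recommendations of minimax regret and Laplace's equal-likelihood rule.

minimax regret → IV; laplace → IV (agree)

Column bests: θ=299, φ=299, ψ=304.
I regrets: 55, 0, 95 → max 95
II regrets: 65, 105, 0 → max 105
III regrets: 10, 5, 110 → max 110
IV regrets: 0, 50, 30 → max 50
V regrets: 90, 85, 40 → max 90
Smallest max regret = 50 → IV.
Row averages: I=752/3, II=244, III=259, IV=274, V=229
Highest average = 274 → IV.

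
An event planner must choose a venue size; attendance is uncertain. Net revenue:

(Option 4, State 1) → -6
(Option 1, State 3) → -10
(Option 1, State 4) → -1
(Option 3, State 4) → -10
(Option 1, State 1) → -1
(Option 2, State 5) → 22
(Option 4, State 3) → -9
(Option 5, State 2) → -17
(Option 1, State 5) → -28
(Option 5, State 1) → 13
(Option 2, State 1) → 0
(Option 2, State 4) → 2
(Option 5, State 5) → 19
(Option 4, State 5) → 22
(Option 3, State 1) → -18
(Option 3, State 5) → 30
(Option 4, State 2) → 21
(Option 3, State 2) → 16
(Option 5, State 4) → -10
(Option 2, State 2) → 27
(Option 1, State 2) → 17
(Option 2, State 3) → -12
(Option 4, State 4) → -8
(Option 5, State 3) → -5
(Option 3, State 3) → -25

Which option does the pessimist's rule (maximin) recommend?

Option 4

Row minima: Option 1=-28, Option 2=-12, Option 3=-25, Option 4=-9, Option 5=-17
Best worst-case = -9 → Option 4.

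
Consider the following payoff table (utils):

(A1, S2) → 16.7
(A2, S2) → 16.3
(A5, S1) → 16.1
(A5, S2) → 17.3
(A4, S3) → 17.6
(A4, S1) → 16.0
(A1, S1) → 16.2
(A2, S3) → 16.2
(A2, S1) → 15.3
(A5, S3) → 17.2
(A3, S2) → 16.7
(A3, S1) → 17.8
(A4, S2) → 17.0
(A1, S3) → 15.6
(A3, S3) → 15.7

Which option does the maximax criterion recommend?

A3

Row maxima: A1=16.7, A2=16.3, A3=17.8, A4=17.6, A5=17.3
Best best-case = 17.8 → A3.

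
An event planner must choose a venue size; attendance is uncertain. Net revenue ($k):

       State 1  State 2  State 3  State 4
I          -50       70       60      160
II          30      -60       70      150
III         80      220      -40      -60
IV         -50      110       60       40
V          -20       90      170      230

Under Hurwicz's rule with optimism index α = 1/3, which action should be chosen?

I: 1/3·160 + 2/3·(-50) = 20
II: 1/3·150 + 2/3·(-60) = 10
III: 1/3·220 + 2/3·(-60) = 100/3
IV: 1/3·110 + 2/3·(-50) = 10/3
V: 1/3·230 + 2/3·(-20) = 190/3
Highest Hurwicz score = 190/3 → V.

V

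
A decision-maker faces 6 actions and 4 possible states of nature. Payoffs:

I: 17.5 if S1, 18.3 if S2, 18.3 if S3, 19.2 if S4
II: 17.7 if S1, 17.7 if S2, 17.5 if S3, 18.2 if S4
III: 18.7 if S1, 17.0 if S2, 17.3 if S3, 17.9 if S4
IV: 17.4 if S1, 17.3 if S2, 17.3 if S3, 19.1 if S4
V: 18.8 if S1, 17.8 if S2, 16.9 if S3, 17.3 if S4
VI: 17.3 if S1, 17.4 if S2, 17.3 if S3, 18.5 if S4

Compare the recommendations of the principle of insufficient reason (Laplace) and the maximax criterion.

laplace → I; maximax → I (agree)

Row averages: I=18.325, II=17.775, III=17.725, IV=17.775, V=17.7, VI=17.625
Highest average = 18.325 → I.
Row maxima: I=19.2, II=18.2, III=18.7, IV=19.1, V=18.8, VI=18.5
Best best-case = 19.2 → I.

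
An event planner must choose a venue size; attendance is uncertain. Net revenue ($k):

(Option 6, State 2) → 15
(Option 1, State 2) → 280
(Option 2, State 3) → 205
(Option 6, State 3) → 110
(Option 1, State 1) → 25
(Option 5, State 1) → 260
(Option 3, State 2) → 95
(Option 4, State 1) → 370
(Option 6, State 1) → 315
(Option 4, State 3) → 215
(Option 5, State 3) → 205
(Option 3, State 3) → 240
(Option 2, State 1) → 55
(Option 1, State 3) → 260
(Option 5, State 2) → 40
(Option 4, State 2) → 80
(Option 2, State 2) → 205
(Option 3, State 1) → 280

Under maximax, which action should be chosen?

Option 4

Row maxima: Option 1=280, Option 2=205, Option 3=280, Option 4=370, Option 5=260, Option 6=315
Best best-case = 370 → Option 4.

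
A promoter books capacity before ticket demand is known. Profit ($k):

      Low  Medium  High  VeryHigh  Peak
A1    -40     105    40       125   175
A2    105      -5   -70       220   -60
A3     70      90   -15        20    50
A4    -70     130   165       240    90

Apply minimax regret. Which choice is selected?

A1

Column bests: Low=105, Medium=130, High=165, VeryHigh=240, Peak=175.
A1 regrets: 145, 25, 125, 115, 0 → max 145
A2 regrets: 0, 135, 235, 20, 235 → max 235
A3 regrets: 35, 40, 180, 220, 125 → max 220
A4 regrets: 175, 0, 0, 0, 85 → max 175
Smallest max regret = 145 → A1.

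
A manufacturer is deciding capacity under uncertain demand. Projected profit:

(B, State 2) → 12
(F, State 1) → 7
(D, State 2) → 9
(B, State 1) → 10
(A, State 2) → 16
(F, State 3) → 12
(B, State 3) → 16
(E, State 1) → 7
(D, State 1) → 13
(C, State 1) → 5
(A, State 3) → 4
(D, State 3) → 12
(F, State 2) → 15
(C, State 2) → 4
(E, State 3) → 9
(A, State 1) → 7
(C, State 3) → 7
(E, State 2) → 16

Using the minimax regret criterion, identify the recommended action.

B

Column bests: State 1=13, State 2=16, State 3=16.
A regrets: 6, 0, 12 → max 12
B regrets: 3, 4, 0 → max 4
C regrets: 8, 12, 9 → max 12
D regrets: 0, 7, 4 → max 7
E regrets: 6, 0, 7 → max 7
F regrets: 6, 1, 4 → max 6
Smallest max regret = 4 → B.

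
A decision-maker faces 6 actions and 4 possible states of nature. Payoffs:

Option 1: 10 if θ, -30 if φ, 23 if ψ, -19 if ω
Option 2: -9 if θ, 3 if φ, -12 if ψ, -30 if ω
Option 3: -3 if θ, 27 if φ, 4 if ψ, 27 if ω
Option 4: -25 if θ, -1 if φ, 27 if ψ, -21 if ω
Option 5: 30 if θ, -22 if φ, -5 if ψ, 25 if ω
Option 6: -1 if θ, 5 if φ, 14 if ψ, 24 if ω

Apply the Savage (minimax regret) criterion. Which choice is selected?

Column bests: θ=30, φ=27, ψ=27, ω=27.
Option 1 regrets: 20, 57, 4, 46 → max 57
Option 2 regrets: 39, 24, 39, 57 → max 57
Option 3 regrets: 33, 0, 23, 0 → max 33
Option 4 regrets: 55, 28, 0, 48 → max 55
Option 5 regrets: 0, 49, 32, 2 → max 49
Option 6 regrets: 31, 22, 13, 3 → max 31
Smallest max regret = 31 → Option 6.

Option 6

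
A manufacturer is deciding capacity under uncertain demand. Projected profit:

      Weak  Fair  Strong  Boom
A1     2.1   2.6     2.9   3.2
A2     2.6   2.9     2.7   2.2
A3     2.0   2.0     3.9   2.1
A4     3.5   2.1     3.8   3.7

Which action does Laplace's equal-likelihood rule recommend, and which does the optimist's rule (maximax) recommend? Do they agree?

laplace → A4; maximax → A3 (disagree)

Row averages: A1=2.7, A2=2.6, A3=2.5, A4=3.275
Highest average = 3.275 → A4.
Row maxima: A1=3.2, A2=2.9, A3=3.9, A4=3.8
Best best-case = 3.9 → A3.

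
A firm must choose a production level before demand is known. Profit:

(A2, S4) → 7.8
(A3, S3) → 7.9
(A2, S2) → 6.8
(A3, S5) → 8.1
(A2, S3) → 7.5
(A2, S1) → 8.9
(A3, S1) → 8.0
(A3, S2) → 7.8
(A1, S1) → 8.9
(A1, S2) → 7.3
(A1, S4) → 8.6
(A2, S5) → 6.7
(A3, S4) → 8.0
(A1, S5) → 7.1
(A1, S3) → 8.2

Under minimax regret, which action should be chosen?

A3

Column bests: S1=8.9, S2=7.8, S3=8.2, S4=8.6, S5=8.1.
A1 regrets: 0.0, 0.5, 0.0, 0.0, 1.0 → max 1.0
A2 regrets: 0.0, 1.0, 0.7, 0.8, 1.4 → max 1.4
A3 regrets: 0.9, 0.0, 0.3, 0.6, 0.0 → max 0.9
Smallest max regret = 0.9 → A3.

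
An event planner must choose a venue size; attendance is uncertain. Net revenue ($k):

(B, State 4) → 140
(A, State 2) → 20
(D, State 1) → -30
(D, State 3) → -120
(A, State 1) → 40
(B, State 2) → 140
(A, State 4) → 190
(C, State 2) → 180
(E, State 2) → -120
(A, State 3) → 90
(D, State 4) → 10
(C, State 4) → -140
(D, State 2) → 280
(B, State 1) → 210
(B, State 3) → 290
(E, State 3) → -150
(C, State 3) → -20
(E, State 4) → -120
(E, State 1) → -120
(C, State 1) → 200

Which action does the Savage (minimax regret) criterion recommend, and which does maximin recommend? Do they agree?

minimax regret → B; maximin → B (agree)

Column bests: State 1=210, State 2=280, State 3=290, State 4=190.
A regrets: 170, 260, 200, 0 → max 260
B regrets: 0, 140, 0, 50 → max 140
C regrets: 10, 100, 310, 330 → max 330
D regrets: 240, 0, 410, 180 → max 410
E regrets: 330, 400, 440, 310 → max 440
Smallest max regret = 140 → B.
Row minima: A=20, B=140, C=-140, D=-120, E=-150
Best worst-case = 140 → B.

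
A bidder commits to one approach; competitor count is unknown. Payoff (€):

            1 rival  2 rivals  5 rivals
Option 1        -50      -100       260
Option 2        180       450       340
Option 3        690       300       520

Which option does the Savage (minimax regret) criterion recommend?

Column bests: 1 rival=690, 2 rivals=450, 5 rivals=520.
Option 1 regrets: 740, 550, 260 → max 740
Option 2 regrets: 510, 0, 180 → max 510
Option 3 regrets: 0, 150, 0 → max 150
Smallest max regret = 150 → Option 3.

Option 3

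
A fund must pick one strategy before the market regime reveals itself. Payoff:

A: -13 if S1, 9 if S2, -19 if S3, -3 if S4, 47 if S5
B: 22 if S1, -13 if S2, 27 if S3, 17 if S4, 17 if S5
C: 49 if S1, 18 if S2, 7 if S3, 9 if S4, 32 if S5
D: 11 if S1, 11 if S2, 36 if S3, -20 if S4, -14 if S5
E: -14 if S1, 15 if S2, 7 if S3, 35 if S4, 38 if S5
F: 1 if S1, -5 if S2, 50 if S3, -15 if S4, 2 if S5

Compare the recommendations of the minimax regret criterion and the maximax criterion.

minimax regret → B; maximax → F (disagree)

Column bests: S1=49, S2=18, S3=50, S4=35, S5=47.
A regrets: 62, 9, 69, 38, 0 → max 69
B regrets: 27, 31, 23, 18, 30 → max 31
C regrets: 0, 0, 43, 26, 15 → max 43
D regrets: 38, 7, 14, 55, 61 → max 61
E regrets: 63, 3, 43, 0, 9 → max 63
F regrets: 48, 23, 0, 50, 45 → max 50
Smallest max regret = 31 → B.
Row maxima: A=47, B=27, C=49, D=36, E=38, F=50
Best best-case = 50 → F.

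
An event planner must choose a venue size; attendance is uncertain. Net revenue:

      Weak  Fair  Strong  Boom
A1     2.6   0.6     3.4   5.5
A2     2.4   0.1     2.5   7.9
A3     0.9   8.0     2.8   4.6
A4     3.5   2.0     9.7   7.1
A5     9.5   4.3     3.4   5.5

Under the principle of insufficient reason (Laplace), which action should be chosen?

Row averages: A1=3.025, A2=3.225, A3=4.075, A4=5.575, A5=5.675
Highest average = 5.675 → A5.

A5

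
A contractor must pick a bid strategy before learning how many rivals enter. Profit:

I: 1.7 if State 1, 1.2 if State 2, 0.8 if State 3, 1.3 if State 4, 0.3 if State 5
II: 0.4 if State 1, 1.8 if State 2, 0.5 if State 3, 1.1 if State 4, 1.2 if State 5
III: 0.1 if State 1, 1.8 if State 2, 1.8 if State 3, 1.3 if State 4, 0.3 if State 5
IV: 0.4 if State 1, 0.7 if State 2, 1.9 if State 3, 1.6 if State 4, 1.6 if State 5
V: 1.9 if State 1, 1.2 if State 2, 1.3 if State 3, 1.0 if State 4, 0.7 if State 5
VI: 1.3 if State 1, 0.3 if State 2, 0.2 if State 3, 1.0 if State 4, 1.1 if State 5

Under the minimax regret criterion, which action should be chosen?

V

Column bests: State 1=1.9, State 2=1.8, State 3=1.9, State 4=1.6, State 5=1.6.
I regrets: 0.2, 0.6, 1.1, 0.3, 1.3 → max 1.3
II regrets: 1.5, 0.0, 1.4, 0.5, 0.4 → max 1.5
III regrets: 1.8, 0.0, 0.1, 0.3, 1.3 → max 1.8
IV regrets: 1.5, 1.1, 0.0, 0.0, 0.0 → max 1.5
V regrets: 0.0, 0.6, 0.6, 0.6, 0.9 → max 0.9
VI regrets: 0.6, 1.5, 1.7, 0.6, 0.5 → max 1.7
Smallest max regret = 0.9 → V.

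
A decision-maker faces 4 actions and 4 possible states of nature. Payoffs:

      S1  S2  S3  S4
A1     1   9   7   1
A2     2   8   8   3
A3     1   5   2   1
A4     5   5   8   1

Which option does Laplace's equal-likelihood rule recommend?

A2

Row averages: A1=4.5, A2=5.25, A3=2.25, A4=4.75
Highest average = 5.25 → A2.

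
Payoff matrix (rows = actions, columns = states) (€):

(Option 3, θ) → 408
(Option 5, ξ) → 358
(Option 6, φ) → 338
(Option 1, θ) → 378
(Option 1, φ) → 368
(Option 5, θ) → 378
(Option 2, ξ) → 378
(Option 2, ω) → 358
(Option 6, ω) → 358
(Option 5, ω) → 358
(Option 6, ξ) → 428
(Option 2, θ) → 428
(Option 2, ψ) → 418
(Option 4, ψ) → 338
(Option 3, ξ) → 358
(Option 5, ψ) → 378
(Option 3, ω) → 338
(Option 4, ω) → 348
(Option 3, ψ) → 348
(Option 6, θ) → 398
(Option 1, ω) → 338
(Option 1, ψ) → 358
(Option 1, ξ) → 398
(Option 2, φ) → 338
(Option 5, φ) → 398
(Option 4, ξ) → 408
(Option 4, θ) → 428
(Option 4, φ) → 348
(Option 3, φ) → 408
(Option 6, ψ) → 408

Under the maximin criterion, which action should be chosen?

Row minima: Option 1=338, Option 2=338, Option 3=338, Option 4=338, Option 5=358, Option 6=338
Best worst-case = 358 → Option 5.

Option 5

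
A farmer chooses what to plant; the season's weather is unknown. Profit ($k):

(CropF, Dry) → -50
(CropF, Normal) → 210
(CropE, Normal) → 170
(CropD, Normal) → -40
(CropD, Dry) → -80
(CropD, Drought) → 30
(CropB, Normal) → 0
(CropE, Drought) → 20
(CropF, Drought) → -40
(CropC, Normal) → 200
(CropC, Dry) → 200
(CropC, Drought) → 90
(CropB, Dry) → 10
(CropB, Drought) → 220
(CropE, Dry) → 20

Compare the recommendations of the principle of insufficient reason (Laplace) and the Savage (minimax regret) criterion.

Row averages: CropC=490/3, CropD=-30, CropE=70, CropB=230/3, CropF=40
Highest average = 490/3 → CropC.
Column bests: Drought=220, Dry=200, Normal=210.
CropC regrets: 130, 0, 10 → max 130
CropD regrets: 190, 280, 250 → max 280
CropE regrets: 200, 180, 40 → max 200
CropB regrets: 0, 190, 210 → max 210
CropF regrets: 260, 250, 0 → max 260
Smallest max regret = 130 → CropC.

laplace → CropC; minimax regret → CropC (agree)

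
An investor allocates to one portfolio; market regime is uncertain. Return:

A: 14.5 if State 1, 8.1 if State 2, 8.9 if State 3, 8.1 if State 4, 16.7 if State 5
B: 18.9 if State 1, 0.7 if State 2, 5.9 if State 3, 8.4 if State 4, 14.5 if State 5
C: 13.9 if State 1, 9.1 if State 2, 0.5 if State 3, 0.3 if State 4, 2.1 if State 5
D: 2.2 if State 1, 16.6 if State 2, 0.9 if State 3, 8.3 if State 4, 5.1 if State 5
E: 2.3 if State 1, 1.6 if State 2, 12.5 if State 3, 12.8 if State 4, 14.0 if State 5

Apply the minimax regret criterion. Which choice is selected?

A

Column bests: State 1=18.9, State 2=16.6, State 3=12.5, State 4=12.8, State 5=16.7.
A regrets: 4.4, 8.5, 3.6, 4.7, 0.0 → max 8.5
B regrets: 0.0, 15.9, 6.6, 4.4, 2.2 → max 15.9
C regrets: 5.0, 7.5, 12.0, 12.5, 14.6 → max 14.6
D regrets: 16.7, 0.0, 11.6, 4.5, 11.6 → max 16.7
E regrets: 16.6, 15.0, 0.0, 0.0, 2.7 → max 16.6
Smallest max regret = 8.5 → A.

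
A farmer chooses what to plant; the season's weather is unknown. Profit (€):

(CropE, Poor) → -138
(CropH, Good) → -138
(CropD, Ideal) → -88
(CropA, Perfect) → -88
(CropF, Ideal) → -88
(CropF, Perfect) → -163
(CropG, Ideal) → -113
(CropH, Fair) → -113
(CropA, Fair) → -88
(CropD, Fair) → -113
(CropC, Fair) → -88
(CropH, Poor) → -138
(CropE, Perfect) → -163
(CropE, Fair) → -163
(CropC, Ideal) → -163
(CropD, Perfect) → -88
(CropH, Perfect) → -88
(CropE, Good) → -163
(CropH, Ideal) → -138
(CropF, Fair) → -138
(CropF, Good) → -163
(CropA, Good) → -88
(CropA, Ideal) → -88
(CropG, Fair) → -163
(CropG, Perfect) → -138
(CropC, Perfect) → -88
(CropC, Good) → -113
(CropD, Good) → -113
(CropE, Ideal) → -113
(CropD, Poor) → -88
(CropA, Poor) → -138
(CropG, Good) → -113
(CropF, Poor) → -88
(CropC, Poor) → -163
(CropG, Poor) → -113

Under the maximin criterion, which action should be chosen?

Row minima: CropA=-138, CropD=-113, CropH=-138, CropE=-163, CropG=-163, CropC=-163, CropF=-163
Best worst-case = -113 → CropD.

CropD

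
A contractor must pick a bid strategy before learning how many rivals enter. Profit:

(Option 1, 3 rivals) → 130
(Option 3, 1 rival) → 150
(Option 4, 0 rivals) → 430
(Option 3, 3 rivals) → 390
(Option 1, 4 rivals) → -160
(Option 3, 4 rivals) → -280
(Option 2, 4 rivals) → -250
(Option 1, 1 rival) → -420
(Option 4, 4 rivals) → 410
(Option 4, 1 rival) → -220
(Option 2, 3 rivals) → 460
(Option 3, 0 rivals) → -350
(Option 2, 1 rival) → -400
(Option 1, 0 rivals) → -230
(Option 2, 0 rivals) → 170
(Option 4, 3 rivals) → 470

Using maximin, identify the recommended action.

Option 4

Row minima: Option 1=-420, Option 2=-400, Option 3=-350, Option 4=-220
Best worst-case = -220 → Option 4.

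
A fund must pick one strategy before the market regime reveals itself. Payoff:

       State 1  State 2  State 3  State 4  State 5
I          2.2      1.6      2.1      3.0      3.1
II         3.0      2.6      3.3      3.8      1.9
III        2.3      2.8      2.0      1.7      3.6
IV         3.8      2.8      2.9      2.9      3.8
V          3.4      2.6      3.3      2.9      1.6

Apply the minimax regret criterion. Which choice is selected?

Column bests: State 1=3.8, State 2=2.8, State 3=3.3, State 4=3.8, State 5=3.8.
I regrets: 1.6, 1.2, 1.2, 0.8, 0.7 → max 1.6
II regrets: 0.8, 0.2, 0.0, 0.0, 1.9 → max 1.9
III regrets: 1.5, 0.0, 1.3, 2.1, 0.2 → max 2.1
IV regrets: 0.0, 0.0, 0.4, 0.9, 0.0 → max 0.9
V regrets: 0.4, 0.2, 0.0, 0.9, 2.2 → max 2.2
Smallest max regret = 0.9 → IV.

IV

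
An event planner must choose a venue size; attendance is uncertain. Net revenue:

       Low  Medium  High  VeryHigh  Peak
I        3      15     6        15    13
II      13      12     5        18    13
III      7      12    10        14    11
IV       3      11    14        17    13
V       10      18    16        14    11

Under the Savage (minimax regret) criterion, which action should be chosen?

V

Column bests: Low=13, Medium=18, High=16, VeryHigh=18, Peak=13.
I regrets: 10, 3, 10, 3, 0 → max 10
II regrets: 0, 6, 11, 0, 0 → max 11
III regrets: 6, 6, 6, 4, 2 → max 6
IV regrets: 10, 7, 2, 1, 0 → max 10
V regrets: 3, 0, 0, 4, 2 → max 4
Smallest max regret = 4 → V.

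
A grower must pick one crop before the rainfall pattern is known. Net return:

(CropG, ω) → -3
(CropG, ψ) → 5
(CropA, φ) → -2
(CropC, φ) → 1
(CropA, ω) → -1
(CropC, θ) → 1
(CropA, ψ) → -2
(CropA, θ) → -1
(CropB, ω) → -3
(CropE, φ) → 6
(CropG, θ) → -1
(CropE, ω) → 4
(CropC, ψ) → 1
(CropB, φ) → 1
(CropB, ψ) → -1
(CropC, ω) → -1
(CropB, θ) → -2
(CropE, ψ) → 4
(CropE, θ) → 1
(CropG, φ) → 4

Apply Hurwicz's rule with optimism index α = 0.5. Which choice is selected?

CropE

CropB: 0.5·1 + 0.5·(-3) = -1
CropC: 0.5·1 + 0.5·(-1) = 0
CropG: 0.5·5 + 0.5·(-3) = 1
CropE: 0.5·6 + 0.5·1 = 3.5
CropA: 0.5·(-1) + 0.5·(-2) = -1.5
Highest Hurwicz score = 3.5 → CropE.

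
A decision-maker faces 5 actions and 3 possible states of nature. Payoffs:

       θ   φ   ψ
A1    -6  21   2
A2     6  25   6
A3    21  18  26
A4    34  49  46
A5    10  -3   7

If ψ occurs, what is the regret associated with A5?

Best payoff under ψ is 46.
Regret = 46 − 7 = 39.

39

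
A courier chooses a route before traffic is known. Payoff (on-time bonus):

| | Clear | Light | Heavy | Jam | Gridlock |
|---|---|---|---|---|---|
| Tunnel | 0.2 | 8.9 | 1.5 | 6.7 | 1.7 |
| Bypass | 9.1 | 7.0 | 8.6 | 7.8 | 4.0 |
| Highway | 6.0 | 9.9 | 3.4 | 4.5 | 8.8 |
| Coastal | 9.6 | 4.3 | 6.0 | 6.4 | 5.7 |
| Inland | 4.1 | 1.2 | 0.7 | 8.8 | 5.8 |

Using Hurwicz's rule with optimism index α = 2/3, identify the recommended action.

Tunnel: 2/3·8.9 + 1/3·0.2 = 6
Bypass: 2/3·9.1 + 1/3·4.0 = 7.4
Highway: 2/3·9.9 + 1/3·3.4 = 116/15
Coastal: 2/3·9.6 + 1/3·4.3 = 47/6
Inland: 2/3·8.8 + 1/3·0.7 = 6.1
Highest Hurwicz score = 47/6 → Coastal.

Coastal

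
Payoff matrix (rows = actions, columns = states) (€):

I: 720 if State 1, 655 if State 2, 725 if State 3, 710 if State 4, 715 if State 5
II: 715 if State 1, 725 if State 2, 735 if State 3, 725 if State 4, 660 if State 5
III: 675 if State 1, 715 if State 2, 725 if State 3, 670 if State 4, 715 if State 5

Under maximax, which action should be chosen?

Row maxima: I=725, II=735, III=725
Best best-case = 735 → II.

II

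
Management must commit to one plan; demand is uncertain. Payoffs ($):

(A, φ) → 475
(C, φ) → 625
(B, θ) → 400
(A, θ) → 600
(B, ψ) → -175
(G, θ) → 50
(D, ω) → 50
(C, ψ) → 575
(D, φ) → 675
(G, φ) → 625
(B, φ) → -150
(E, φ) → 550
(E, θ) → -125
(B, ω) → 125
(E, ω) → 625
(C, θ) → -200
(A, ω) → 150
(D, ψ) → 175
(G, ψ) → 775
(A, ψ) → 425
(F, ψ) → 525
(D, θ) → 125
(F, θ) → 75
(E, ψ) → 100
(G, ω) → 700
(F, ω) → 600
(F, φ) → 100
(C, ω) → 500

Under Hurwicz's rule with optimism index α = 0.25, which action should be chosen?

A: 0.25·600 + 0.75·150 = 262.5
B: 0.25·400 + 0.75·(-175) = -31.25
C: 0.25·625 + 0.75·(-200) = 6.25
D: 0.25·675 + 0.75·50 = 206.25
E: 0.25·625 + 0.75·(-125) = 62.5
F: 0.25·600 + 0.75·75 = 206.25
G: 0.25·775 + 0.75·50 = 231.25
Highest Hurwicz score = 262.5 → A.

A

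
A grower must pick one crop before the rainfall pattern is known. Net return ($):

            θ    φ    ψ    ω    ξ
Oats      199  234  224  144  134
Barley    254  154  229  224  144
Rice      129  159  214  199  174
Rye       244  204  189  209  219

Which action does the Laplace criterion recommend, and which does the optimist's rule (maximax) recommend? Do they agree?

laplace → Rye; maximax → Barley (disagree)

Row averages: Oats=187, Barley=201, Rice=175, Rye=213
Highest average = 213 → Rye.
Row maxima: Oats=234, Barley=254, Rice=214, Rye=244
Best best-case = 254 → Barley.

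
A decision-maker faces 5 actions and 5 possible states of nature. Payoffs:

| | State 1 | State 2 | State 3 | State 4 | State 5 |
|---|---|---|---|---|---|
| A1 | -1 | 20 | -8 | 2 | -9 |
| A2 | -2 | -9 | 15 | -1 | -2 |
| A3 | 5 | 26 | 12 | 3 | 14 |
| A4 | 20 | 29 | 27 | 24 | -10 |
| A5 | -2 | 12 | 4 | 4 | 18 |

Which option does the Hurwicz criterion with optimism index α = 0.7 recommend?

A1: 0.7·20 + 0.3·(-9) = 11.3
A2: 0.7·15 + 0.3·(-9) = 7.8
A3: 0.7·26 + 0.3·3 = 19.1
A4: 0.7·29 + 0.3·(-10) = 17.3
A5: 0.7·18 + 0.3·(-2) = 12
Highest Hurwicz score = 19.1 → A3.

A3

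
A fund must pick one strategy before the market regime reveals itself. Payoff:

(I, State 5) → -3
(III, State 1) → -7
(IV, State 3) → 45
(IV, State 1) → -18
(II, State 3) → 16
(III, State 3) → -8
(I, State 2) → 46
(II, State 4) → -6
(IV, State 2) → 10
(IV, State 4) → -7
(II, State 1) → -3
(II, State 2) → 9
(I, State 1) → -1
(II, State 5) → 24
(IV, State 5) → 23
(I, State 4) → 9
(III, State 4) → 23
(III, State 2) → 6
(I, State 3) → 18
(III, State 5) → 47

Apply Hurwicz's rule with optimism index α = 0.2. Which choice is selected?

I

I: 0.2·46 + 0.8·(-3) = 6.8
II: 0.2·24 + 0.8·(-6) = 0
III: 0.2·47 + 0.8·(-8) = 3
IV: 0.2·45 + 0.8·(-18) = -5.4
Highest Hurwicz score = 6.8 → I.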